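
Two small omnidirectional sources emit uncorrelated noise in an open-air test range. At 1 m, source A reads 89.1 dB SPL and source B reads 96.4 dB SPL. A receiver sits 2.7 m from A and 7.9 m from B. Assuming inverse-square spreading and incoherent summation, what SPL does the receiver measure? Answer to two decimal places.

At the listener: L_A = 89.1 − 20·log₁₀(2.7) = 80.473 dB; L_B = 96.4 − 20·log₁₀(7.9) = 78.447 dB.
Combined: 10·log₁₀(10^(80.473/10)+10^(78.447/10)) = 82.59 dB SPL.

82.59 dB SPL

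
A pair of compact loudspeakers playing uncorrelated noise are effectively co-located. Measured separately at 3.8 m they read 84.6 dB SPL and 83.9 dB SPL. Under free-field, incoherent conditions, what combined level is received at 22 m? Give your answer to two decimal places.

Combined at 3.8 m: 10·log₁₀(10^(84.6/10)+10^(83.9/10)) = 87.274 dB SPL.
Then apply −20·log₁₀(22/3.8) = -15.253 dB → 72.02 dB SPL.

72.02 dB SPL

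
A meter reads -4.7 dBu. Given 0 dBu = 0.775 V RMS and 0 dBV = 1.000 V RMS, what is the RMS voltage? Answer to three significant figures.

V = 0.775 V × 10^(-4.7/20).
= 0.775 × 0.5821 = 0.451 V.

0.451 V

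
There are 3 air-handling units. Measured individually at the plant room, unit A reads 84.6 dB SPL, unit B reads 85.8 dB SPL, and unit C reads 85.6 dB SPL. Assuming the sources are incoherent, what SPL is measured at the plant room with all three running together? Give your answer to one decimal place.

90.1 dB SPL

Add the sources as powers (linear), then convert back to dB:
L_total = 10·log₁₀(10^(84.6/10) + 10^(85.8/10) + 10^(85.6/10)) = 10·log₁₀(1032000000) = 90.1 dB SPL.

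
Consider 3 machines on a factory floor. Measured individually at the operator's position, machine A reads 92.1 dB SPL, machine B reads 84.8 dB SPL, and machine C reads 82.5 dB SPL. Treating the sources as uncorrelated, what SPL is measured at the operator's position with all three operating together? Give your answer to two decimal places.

93.23 dB SPL

Incoherent sources sum as intensities:
L_total = 10·log₁₀(10^(92.1/10) + 10^(84.8/10) + 10^(82.5/10)) = 10·log₁₀(2102000000) = 93.23 dB SPL.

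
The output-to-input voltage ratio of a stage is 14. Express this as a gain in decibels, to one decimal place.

For a voltage ratio, dB = 20·log₁₀(V₂/V₁).
20·log₁₀(14) = 22.9 dB.

22.9 dB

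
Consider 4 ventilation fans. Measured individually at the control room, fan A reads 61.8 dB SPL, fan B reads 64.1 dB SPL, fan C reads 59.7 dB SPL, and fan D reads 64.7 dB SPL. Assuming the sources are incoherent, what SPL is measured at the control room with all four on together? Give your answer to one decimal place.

69.0 dB SPL

Incoherent sources sum as intensities:
L_total = 10·log₁₀(10^(61.8/10) + 10^(64.1/10) + 10^(59.7/10) + 10^(64.7/10)) = 10·log₁₀(7968000) = 69.0 dB SPL.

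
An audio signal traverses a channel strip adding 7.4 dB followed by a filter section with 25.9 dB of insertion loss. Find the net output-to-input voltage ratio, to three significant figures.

Net gain = 7.4 + (−25.9) = -18.5 dB.
Voltage ratio = 10^(-18.5/20) = 0.119.

0.119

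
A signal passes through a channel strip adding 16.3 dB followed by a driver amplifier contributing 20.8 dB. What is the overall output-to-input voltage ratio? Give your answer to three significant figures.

71.6

Net gain = 16.3 + 20.8 = 37.1 dB.
Voltage ratio = 10^(37.1/20) = 71.6.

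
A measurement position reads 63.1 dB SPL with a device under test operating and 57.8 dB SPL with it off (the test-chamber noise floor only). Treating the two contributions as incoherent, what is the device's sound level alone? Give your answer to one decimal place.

61.6 dB SPL

Background correction is a power subtraction:
L_src = 10·log₁₀(10^(63.1/10) − 10^(57.8/10)) = 10·log₁₀(1439000) = 61.6 dB SPL.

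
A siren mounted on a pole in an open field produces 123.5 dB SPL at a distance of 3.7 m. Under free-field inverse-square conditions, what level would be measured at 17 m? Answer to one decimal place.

110.3 dB SPL

Inverse-square spreading gives ΔL = −20·log₁₀(d₂/d₁).
ΔL = −20·log₁₀(17/3.7) = -13.24 dB, so L₂ = 123.5 + (-13.24) = 110.3 dB SPL.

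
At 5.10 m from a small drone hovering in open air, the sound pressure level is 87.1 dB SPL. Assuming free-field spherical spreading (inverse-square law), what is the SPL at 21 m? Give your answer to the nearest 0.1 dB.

74.8 dB SPL

For a point source in a free field, ΔL = −20·log₁₀(d₂/d₁).
ΔL = −20·log₁₀(21/5.10) = -12.29 dB, so L₂ = 87.1 + (-12.29) = 74.8 dB SPL.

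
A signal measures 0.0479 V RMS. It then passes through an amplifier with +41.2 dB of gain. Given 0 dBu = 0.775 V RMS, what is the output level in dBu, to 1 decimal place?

+17.0 dBu

Input level: 20·log₁₀(0.0479/0.775) = -24.18 dBu.
Output: -24.18 + 41.2 = +17.0 dBu.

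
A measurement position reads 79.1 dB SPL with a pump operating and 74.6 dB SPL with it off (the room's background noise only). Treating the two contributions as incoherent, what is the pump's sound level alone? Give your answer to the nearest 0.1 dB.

Remove the background by subtracting linear intensities:
L_src = 10·log₁₀(10^(79.1/10) − 10^(74.6/10)) = 10·log₁₀(52440000) = 77.2 dB SPL.

77.2 dB SPL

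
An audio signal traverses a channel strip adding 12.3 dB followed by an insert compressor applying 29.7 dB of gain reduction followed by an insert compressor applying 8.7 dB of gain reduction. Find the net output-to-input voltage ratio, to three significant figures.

Net gain = 12.3 + (−29.7) + (−8.7) = -26.1 dB.
Voltage ratio = 10^(-26.1/20) = 0.0495.

0.0495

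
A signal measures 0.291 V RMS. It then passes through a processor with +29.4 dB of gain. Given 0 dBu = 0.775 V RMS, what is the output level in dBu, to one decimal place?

+20.9 dBu

Input level: 20·log₁₀(0.291/0.775) = -8.51 dBu.
Output: -8.51 + 29.4 = +20.9 dBu.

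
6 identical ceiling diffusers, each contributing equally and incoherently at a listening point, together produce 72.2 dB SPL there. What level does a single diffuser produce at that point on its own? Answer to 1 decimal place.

6 equal incoherent sources add 10·log₁₀(6) = 7.78 dB over one source.
L_one = 72.2 − 7.78 = 64.4 dB SPL.

64.4 dB SPL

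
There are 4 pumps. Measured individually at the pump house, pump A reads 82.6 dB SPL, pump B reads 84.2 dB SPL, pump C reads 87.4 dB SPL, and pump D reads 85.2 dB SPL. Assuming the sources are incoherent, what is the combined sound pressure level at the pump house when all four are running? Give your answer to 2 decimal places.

91.22 dB SPL

Add the sources as powers (linear), then convert back to dB:
L_total = 10·log₁₀(10^(82.6/10) + 10^(84.2/10) + 10^(87.4/10) + 10^(85.2/10)) = 10·log₁₀(1326000000) = 91.22 dB SPL.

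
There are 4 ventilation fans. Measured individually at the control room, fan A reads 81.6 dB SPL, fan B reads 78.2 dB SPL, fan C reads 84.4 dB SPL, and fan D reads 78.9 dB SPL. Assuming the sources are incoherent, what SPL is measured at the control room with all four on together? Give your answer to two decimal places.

Incoherent sources sum as intensities:
L_total = 10·log₁₀(10^(81.6/10) + 10^(78.2/10) + 10^(84.4/10) + 10^(78.9/10)) = 10·log₁₀(563700000) = 87.51 dB SPL.

87.51 dB SPL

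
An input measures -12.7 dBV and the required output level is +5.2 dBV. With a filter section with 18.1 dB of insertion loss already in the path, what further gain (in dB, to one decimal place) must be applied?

36.0 dB

The required make-up gain is the shortfall in the dB sum.
G = +5.2 − (-12.7) + 18.1 = 36.0 dB.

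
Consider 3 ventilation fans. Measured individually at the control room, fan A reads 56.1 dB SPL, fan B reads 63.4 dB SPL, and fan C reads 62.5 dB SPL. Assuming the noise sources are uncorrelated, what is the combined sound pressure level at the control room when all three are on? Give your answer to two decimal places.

66.41 dB SPL

Uncorrelated sources add in intensity (power), not in dB.
L_total = 10·log₁₀(10^(56.1/10) + 10^(63.4/10) + 10^(62.5/10)) = 10·log₁₀(4373000) = 66.41 dB SPL.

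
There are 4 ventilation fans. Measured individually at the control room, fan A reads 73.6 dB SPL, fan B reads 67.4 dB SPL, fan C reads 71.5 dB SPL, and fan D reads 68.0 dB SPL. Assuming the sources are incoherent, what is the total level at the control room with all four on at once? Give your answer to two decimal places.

76.89 dB SPL

Incoherent sources sum as intensities:
L_total = 10·log₁₀(10^(73.6/10) + 10^(67.4/10) + 10^(71.5/10) + 10^(68.0/10)) = 10·log₁₀(48840000) = 76.89 dB SPL.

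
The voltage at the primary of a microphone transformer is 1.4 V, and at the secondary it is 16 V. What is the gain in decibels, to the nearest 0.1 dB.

21.2 dB

Voltage ratio → dB uses the 20·log₁₀ form:
20·log₁₀(16/1.4) = 20·log₁₀(11.43) = 21.2 dB.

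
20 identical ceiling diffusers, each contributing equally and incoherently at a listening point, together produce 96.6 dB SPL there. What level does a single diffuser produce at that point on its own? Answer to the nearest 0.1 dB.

20 equal incoherent sources add 10·log₁₀(20) = 13.01 dB over one source.
L_one = 96.6 − 13.01 = 83.6 dB SPL.

83.6 dB SPL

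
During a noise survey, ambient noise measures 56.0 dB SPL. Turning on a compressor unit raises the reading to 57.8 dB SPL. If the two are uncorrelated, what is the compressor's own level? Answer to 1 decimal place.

53.1 dB SPL

Background correction is a power subtraction:
L_src = 10·log₁₀(10^(57.8/10) − 10^(56.0/10)) = 10·log₁₀(204500) = 53.1 dB SPL.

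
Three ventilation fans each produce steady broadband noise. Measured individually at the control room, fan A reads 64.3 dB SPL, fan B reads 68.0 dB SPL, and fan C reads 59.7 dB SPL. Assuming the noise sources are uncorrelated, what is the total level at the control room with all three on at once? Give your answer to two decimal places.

Uncorrelated sources add in intensity (power), not in dB.
L_total = 10·log₁₀(10^(64.3/10) + 10^(68.0/10) + 10^(59.7/10)) = 10·log₁₀(9934000) = 69.97 dB SPL.

69.97 dB SPL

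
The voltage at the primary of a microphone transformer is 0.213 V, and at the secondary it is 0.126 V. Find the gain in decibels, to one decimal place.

-4.6 dB

For a voltage ratio, dB = 20·log₁₀(V₂/V₁).
20·log₁₀(0.126/0.213) = 20·log₁₀(0.5915) = -4.6 dB.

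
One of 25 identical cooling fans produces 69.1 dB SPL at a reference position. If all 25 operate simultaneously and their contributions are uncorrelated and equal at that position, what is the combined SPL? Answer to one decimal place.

25 equal incoherent sources raise the level by 10·log₁₀(25) = 13.98 dB.
L_total = 69.1 + 13.98 = 83.1 dB SPL.

83.1 dB SPL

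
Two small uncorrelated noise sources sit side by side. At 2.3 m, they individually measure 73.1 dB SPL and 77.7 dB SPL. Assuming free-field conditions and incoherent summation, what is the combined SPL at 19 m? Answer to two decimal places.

Combined at 2.3 m: 10·log₁₀(10^(73.1/10)+10^(77.7/10)) = 78.993 dB SPL.
Then apply −20·log₁₀(19/2.3) = -18.341 dB → 60.65 dB SPL.

60.65 dB SPL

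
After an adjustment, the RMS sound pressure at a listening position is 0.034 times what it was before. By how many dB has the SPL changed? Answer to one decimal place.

-29.4 dB

SPL change from a pressure ratio uses the 20·log₁₀ form:
20·log₁₀(0.034) = -29.4 dB.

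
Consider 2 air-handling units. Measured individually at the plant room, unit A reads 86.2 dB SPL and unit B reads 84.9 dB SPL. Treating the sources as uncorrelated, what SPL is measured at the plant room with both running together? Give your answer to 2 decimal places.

88.61 dB SPL

Uncorrelated sources add in intensity (power), not in dB.
L_total = 10·log₁₀(10^(86.2/10) + 10^(84.9/10)) = 10·log₁₀(725900000) = 88.61 dB SPL.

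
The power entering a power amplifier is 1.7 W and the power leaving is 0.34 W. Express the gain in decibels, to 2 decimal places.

-6.99 dB

Power ratio → dB uses the 10·log₁₀ form:
10·log₁₀(0.34/1.7) = 10·log₁₀(0.2000) = -6.99 dB.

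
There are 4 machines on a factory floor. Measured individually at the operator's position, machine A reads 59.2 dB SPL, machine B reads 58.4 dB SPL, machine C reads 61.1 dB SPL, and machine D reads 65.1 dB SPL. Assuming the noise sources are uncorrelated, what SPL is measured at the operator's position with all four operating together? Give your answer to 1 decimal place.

Add the sources as powers (linear), then convert back to dB:
L_total = 10·log₁₀(10^(59.2/10) + 10^(58.4/10) + 10^(61.1/10) + 10^(65.1/10)) = 10·log₁₀(6048000) = 67.8 dB SPL.

67.8 dB SPL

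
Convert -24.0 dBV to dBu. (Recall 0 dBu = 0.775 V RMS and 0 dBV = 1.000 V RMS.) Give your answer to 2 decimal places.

The offset between the scales is 20·log₁₀(0.775/1.000) = −2.214 dB.
So dBu = -24.0 + 2.214 = -21.79 dBu.

-21.79 dBu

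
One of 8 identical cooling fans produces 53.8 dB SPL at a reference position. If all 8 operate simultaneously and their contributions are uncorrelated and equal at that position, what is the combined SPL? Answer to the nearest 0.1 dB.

62.8 dB SPL

8 equal incoherent sources raise the level by 10·log₁₀(8) = 9.03 dB.
L_total = 53.8 + 9.03 = 62.8 dB SPL.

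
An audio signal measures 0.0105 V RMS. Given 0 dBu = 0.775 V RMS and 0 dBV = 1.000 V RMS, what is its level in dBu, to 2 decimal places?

-37.36 dBu

dBu = 20·log₁₀(V / 0.775 V).
20·log₁₀(0.0105/0.775) = -37.36 dBu.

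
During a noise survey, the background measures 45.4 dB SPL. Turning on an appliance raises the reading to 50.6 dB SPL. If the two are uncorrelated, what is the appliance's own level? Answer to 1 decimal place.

49.0 dB SPL

Subtract intensities: L_src = 10·log₁₀(10^(L_total/10) − 10^(L_bg/10)).
L_src = 10·log₁₀(10^(50.6/10) − 10^(45.4/10)) = 10·log₁₀(80140) = 49.0 dB SPL.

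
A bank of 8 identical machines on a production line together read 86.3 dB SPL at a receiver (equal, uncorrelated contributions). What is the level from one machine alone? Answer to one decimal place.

8 equal incoherent sources add 10·log₁₀(8) = 9.03 dB over one source.
L_one = 86.3 − 9.03 = 77.3 dB SPL.

77.3 dB SPL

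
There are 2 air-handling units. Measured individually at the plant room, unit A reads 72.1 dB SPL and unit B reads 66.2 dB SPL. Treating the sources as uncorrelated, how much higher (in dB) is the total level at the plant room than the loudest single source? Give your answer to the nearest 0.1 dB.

Add the sources as powers (linear), then convert back to dB:
L_total = 10·log₁₀(10^(72.1/10) + 10^(66.2/10)) = 73.09 dB SPL.
Excess over the loudest (72.1 dB): 73.09 − 72.1 = 1.0 dB.

1.0 dB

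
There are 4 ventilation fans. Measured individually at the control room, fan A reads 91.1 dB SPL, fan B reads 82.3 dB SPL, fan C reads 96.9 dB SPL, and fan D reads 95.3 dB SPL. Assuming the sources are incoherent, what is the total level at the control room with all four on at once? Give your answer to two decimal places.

Add the sources as powers (linear), then convert back to dB:
L_total = 10·log₁₀(10^(91.1/10) + 10^(82.3/10) + 10^(96.9/10) + 10^(95.3/10)) = 10·log₁₀(9744000000) = 99.89 dB SPL.

99.89 dB SPL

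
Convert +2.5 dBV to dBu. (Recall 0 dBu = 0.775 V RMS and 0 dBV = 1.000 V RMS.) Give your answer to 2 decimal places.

+4.71 dBu

The offset between the scales is 20·log₁₀(0.775/1.000) = −2.214 dB.
So dBu = +2.5 + 2.214 = +4.71 dBu.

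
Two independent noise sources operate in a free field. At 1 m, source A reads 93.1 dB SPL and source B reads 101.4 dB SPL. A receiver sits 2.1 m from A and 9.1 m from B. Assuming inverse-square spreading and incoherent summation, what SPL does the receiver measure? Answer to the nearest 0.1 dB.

At the listener: L_A = 93.1 − 20·log₁₀(2.1) = 86.66 dB; L_B = 101.4 − 20·log₁₀(9.1) = 82.22 dB.
Combined: 10·log₁₀(10^(86.66/10)+10^(82.22/10)) = 88.0 dB SPL.

88.0 dB SPL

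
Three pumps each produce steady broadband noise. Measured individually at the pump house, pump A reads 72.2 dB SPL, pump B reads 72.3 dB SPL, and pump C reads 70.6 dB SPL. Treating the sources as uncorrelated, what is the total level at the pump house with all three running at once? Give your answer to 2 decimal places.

Incoherent sources sum as intensities:
L_total = 10·log₁₀(10^(72.2/10) + 10^(72.3/10) + 10^(70.6/10)) = 10·log₁₀(45060000) = 76.54 dB SPL.

76.54 dB SPL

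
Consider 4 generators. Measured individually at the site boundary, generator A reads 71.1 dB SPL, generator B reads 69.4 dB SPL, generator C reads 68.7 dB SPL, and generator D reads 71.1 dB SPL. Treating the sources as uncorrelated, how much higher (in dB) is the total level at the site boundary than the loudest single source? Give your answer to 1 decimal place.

Add the sources as powers (linear), then convert back to dB:
L_total = 10·log₁₀(10^(71.1/10) + 10^(69.4/10) + 10^(68.7/10) + 10^(71.1/10)) = 76.22 dB SPL.
Excess over the loudest (71.1 dB): 76.22 − 71.1 = 5.1 dB.

5.1 dB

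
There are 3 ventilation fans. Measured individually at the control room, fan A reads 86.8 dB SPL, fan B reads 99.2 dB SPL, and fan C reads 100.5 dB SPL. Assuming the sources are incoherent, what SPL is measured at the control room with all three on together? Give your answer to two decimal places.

Add the sources as powers (linear), then convert back to dB:
L_total = 10·log₁₀(10^(86.8/10) + 10^(99.2/10) + 10^(100.5/10)) = 10·log₁₀(20016000000) = 103.01 dB SPL.

103.01 dB SPL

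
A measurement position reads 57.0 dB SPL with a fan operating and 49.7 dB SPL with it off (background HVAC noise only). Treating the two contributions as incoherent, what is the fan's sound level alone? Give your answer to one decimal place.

56.1 dB SPL

Remove the background by subtracting linear intensities:
L_src = 10·log₁₀(10^(57.0/10) − 10^(49.7/10)) = 10·log₁₀(407900) = 56.1 dB SPL.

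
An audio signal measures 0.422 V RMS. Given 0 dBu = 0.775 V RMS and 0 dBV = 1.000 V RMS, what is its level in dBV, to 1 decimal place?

-7.5 dBV

dBV = 20·log₁₀(V / 1.000 V).
20·log₁₀(0.422/1.000) = -7.5 dBV.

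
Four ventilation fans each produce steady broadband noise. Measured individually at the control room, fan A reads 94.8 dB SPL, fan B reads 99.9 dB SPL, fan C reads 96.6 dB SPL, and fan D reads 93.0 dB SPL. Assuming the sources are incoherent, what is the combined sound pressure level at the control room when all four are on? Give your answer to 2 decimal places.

102.87 dB SPL

Uncorrelated sources add in intensity (power), not in dB.
L_total = 10·log₁₀(10^(94.8/10) + 10^(99.9/10) + 10^(96.6/10) + 10^(93.0/10)) = 10·log₁₀(19358000000) = 102.87 dB SPL.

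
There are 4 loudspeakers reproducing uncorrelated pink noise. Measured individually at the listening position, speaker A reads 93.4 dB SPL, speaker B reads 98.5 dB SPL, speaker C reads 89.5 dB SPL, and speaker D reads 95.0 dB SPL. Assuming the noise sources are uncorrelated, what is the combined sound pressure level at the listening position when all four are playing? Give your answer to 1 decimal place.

101.2 dB SPL

Incoherent sources sum as intensities:
L_total = 10·log₁₀(10^(93.4/10) + 10^(98.5/10) + 10^(89.5/10) + 10^(95.0/10)) = 10·log₁₀(13321000000) = 101.2 dB SPL.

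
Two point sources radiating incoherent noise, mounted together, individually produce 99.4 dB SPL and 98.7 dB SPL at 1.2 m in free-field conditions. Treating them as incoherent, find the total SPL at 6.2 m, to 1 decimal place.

87.8 dB SPL

Combined at 1.2 m: 10·log₁₀(10^(99.4/10)+10^(98.7/10)) = 102.07 dB SPL.
Then apply −20·log₁₀(6.2/1.2) = -14.26 dB → 87.8 dB SPL.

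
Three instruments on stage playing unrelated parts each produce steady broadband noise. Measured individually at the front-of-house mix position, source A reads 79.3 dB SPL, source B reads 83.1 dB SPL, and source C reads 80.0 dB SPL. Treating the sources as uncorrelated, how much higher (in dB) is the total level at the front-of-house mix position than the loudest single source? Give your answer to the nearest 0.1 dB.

2.8 dB

Uncorrelated sources add in intensity (power), not in dB.
L_total = 10·log₁₀(10^(79.3/10) + 10^(83.1/10) + 10^(80.0/10)) = 85.90 dB SPL.
Excess over the loudest (83.1 dB): 85.90 − 83.1 = 2.8 dB.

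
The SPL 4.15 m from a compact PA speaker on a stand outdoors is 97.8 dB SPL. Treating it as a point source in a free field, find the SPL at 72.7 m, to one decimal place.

72.9 dB SPL

Free-field point source: level drops by 20·log₁₀ of the distance ratio.
ΔL = −20·log₁₀(72.7/4.15) = -24.87 dB, so L₂ = 97.8 + (-24.87) = 72.9 dB SPL.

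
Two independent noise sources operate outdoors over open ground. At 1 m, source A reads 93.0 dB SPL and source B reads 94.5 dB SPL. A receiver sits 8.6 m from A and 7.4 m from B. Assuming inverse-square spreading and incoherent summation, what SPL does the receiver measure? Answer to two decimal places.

78.95 dB SPL

At the listener: L_A = 93.0 − 20·log₁₀(8.6) = 74.310 dB; L_B = 94.5 − 20·log₁₀(7.4) = 77.115 dB.
Combined: 10·log₁₀(10^(74.310/10)+10^(77.115/10)) = 78.95 dB SPL.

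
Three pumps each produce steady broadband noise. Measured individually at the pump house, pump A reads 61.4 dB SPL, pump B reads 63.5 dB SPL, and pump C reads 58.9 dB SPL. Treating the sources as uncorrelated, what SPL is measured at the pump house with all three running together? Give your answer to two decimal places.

Add the sources as powers (linear), then convert back to dB:
L_total = 10·log₁₀(10^(61.4/10) + 10^(63.5/10) + 10^(58.9/10)) = 10·log₁₀(4395000) = 66.43 dB SPL.

66.43 dB SPL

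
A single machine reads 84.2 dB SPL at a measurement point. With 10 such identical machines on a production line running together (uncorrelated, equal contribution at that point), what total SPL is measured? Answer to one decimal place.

10 equal incoherent sources raise the level by 10·log₁₀(10) = 10.00 dB.
L_total = 84.2 + 10.00 = 94.2 dB SPL.

94.2 dB SPL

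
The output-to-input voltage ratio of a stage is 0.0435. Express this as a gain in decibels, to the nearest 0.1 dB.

For a voltage ratio, dB = 20·log₁₀(V₂/V₁).
20·log₁₀(0.0435) = -27.2 dB.

-27.2 dB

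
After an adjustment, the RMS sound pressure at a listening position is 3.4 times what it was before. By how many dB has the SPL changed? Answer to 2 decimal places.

SPL change from a pressure ratio uses the 20·log₁₀ form:
20·log₁₀(3.4) = 10.63 dB.

10.63 dB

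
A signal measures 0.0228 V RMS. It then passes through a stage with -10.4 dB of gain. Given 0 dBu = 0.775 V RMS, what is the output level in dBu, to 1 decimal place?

Input level: 20·log₁₀(0.0228/0.775) = -30.63 dBu.
Output: -30.63 − 10.4 = -41.0 dBu.

-41.0 dBu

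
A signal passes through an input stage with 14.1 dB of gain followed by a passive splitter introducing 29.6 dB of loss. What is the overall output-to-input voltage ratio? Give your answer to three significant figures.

Net gain = 14.1 + (−29.6) = -15.5 dB.
Voltage ratio = 10^(-15.5/20) = 0.168.

0.168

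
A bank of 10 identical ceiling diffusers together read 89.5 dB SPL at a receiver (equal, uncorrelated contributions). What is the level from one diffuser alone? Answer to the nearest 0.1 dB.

10 equal incoherent sources add 10·log₁₀(10) = 10.00 dB over one source.
L_one = 89.5 − 10.00 = 79.5 dB SPL.

79.5 dB SPL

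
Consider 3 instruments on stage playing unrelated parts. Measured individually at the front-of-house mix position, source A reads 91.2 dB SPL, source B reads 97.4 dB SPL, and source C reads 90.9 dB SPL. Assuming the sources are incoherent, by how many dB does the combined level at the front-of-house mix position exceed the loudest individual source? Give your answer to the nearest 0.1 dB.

Incoherent sources sum as intensities:
L_total = 10·log₁₀(10^(91.2/10) + 10^(97.4/10) + 10^(90.9/10)) = 99.05 dB SPL.
Excess over the loudest (97.4 dB): 99.05 − 97.4 = 1.7 dB.

1.7 dB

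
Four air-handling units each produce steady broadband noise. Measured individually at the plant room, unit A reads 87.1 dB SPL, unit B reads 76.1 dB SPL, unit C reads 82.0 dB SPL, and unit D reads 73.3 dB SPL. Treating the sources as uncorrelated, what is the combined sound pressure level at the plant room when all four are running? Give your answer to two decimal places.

88.65 dB SPL

Uncorrelated sources add in intensity (power), not in dB.
L_total = 10·log₁₀(10^(87.1/10) + 10^(76.1/10) + 10^(82.0/10) + 10^(73.3/10)) = 10·log₁₀(733500000) = 88.65 dB SPL.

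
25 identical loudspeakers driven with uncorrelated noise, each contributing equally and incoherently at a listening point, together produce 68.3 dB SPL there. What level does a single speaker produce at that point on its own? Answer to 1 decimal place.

25 equal incoherent sources add 10·log₁₀(25) = 13.98 dB over one source.
L_one = 68.3 − 13.98 = 54.3 dB SPL.

54.3 dB SPL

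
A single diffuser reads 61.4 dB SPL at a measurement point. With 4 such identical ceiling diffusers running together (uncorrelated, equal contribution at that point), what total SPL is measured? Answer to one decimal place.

4 equal incoherent sources raise the level by 10·log₁₀(4) = 6.02 dB.
L_total = 61.4 + 6.02 = 67.4 dB SPL.

67.4 dB SPL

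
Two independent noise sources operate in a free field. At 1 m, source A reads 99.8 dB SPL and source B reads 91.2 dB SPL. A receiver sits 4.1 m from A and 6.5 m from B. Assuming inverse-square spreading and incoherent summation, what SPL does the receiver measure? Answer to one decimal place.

87.8 dB SPL

At the listener: L_A = 99.8 − 20·log₁₀(4.1) = 87.54 dB; L_B = 91.2 − 20·log₁₀(6.5) = 74.94 dB.
Combined: 10·log₁₀(10^(87.54/10)+10^(74.94/10)) = 87.8 dB SPL.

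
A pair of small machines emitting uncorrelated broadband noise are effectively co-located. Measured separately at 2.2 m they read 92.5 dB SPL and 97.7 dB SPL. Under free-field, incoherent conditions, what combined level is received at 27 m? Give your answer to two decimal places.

77.07 dB SPL

Combined at 2.2 m: 10·log₁₀(10^(92.5/10)+10^(97.7/10)) = 98.846 dB SPL.
Then apply −20·log₁₀(27/2.2) = -21.779 dB → 77.07 dB SPL.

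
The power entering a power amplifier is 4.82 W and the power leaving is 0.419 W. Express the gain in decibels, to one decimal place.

For a power ratio, dB = 10·log₁₀(P₂/P₁).
10·log₁₀(0.419/4.82) = 10·log₁₀(0.08693) = -10.6 dB.

-10.6 dB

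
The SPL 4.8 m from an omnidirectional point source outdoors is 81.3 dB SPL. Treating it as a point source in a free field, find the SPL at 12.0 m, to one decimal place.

73.3 dB SPL

Inverse-square spreading gives ΔL = −20·log₁₀(d₂/d₁).
ΔL = −20·log₁₀(12.0/4.8) = -7.96 dB, so L₂ = 81.3 + (-7.96) = 73.3 dB SPL.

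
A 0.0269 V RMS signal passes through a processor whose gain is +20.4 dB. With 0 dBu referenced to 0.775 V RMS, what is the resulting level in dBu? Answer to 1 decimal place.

-8.8 dBu

Input level: 20·log₁₀(0.0269/0.775) = -29.19 dBu.
Output: -29.19 + 20.4 = -8.8 dBu.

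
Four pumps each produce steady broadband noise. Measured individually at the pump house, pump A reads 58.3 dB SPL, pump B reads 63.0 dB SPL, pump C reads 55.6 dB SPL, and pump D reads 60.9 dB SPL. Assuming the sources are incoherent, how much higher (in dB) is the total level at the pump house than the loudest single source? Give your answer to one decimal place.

3.3 dB

Incoherent sources sum as intensities:
L_total = 10·log₁₀(10^(58.3/10) + 10^(63.0/10) + 10^(55.6/10) + 10^(60.9/10)) = 66.30 dB SPL.
Excess over the loudest (63.0 dB): 66.30 − 63.0 = 3.3 dB.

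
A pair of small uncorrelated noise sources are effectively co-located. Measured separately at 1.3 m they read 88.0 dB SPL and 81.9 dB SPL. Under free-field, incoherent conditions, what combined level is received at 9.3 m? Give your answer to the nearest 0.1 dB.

Combined at 1.3 m: 10·log₁₀(10^(88.0/10)+10^(81.9/10)) = 88.95 dB SPL.
Then apply −20·log₁₀(9.3/1.3) = -17.09 dB → 71.9 dB SPL.

71.9 dB SPL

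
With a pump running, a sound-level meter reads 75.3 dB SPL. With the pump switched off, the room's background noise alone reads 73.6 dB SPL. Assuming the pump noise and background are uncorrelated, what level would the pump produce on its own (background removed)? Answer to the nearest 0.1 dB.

70.4 dB SPL

Background correction is a power subtraction:
L_src = 10·log₁₀(10^(75.3/10) − 10^(73.6/10)) = 10·log₁₀(10980000) = 70.4 dB SPL.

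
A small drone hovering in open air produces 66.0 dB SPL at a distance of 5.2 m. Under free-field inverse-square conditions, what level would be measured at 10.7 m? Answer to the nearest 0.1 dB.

59.7 dB SPL

Free-field point source: level drops by 20·log₁₀ of the distance ratio.
ΔL = −20·log₁₀(10.7/5.2) = -6.27 dB, so L₂ = 66.0 + (-6.27) = 59.7 dB SPL.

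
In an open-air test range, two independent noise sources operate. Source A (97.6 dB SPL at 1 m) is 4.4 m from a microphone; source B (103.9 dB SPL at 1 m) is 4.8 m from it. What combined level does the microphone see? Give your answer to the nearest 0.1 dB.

At the listener: L_A = 97.6 − 20·log₁₀(4.4) = 84.73 dB; L_B = 103.9 − 20·log₁₀(4.8) = 90.28 dB.
Combined: 10·log₁₀(10^(84.73/10)+10^(90.28/10)) = 91.3 dB SPL.

91.3 dB SPL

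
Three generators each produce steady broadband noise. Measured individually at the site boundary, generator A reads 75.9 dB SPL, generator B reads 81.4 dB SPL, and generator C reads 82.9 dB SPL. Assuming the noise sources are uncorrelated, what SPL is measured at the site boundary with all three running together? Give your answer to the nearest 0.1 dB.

85.7 dB SPL

Incoherent sources sum as intensities:
L_total = 10·log₁₀(10^(75.9/10) + 10^(81.4/10) + 10^(82.9/10)) = 10·log₁₀(371900000) = 85.7 dB SPL.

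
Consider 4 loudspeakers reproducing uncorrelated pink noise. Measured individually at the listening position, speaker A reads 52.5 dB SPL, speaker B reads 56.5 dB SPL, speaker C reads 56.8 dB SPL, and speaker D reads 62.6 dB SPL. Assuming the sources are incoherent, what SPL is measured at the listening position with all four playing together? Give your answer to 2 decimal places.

64.66 dB SPL

Uncorrelated sources add in intensity (power), not in dB.
L_total = 10·log₁₀(10^(52.5/10) + 10^(56.5/10) + 10^(56.8/10) + 10^(62.6/10)) = 10·log₁₀(2923000) = 64.66 dB SPL.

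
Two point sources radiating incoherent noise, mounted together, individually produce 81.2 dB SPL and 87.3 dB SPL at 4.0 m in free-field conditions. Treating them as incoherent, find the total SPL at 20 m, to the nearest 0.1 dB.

74.3 dB SPL

Combined at 4.0 m: 10·log₁₀(10^(81.2/10)+10^(87.3/10)) = 88.25 dB SPL.
Then apply −20·log₁₀(20/4.0) = -13.98 dB → 74.3 dB SPL.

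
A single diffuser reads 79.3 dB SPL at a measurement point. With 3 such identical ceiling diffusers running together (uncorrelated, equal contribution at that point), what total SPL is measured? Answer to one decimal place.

84.1 dB SPL

3 equal incoherent sources raise the level by 10·log₁₀(3) = 4.77 dB.
L_total = 79.3 + 4.77 = 84.1 dB SPL.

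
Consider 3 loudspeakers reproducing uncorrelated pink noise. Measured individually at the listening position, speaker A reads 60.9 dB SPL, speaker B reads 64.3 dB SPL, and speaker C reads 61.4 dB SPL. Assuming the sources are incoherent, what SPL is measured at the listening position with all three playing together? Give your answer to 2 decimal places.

67.24 dB SPL

Incoherent sources sum as intensities:
L_total = 10·log₁₀(10^(60.9/10) + 10^(64.3/10) + 10^(61.4/10)) = 10·log₁₀(5302000) = 67.24 dB SPL.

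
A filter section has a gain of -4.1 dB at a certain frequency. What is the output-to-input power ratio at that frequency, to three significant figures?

Power ratio = 10^(dB/10).
10^(-4.1/10) = 10^(-0.4100) = 0.389.

0.389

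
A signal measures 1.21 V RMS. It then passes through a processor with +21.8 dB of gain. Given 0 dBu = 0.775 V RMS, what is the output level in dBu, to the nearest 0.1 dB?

Input level: 20·log₁₀(1.21/0.775) = 3.87 dBu.
Output: 3.87 + 21.8 = +25.7 dBu.

+25.7 dBu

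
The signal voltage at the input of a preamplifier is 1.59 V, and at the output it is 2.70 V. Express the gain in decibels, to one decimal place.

4.6 dB

Voltage ratio → dB uses the 20·log₁₀ form:
20·log₁₀(2.70/1.59) = 20·log₁₀(1.698) = 4.6 dB.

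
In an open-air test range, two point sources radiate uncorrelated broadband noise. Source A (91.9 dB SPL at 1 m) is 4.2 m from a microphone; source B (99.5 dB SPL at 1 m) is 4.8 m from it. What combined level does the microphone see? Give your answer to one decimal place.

At the listener: L_A = 91.9 − 20·log₁₀(4.2) = 79.44 dB; L_B = 99.5 − 20·log₁₀(4.8) = 85.88 dB.
Combined: 10·log₁₀(10^(79.44/10)+10^(85.88/10)) = 86.8 dB SPL.

86.8 dB SPL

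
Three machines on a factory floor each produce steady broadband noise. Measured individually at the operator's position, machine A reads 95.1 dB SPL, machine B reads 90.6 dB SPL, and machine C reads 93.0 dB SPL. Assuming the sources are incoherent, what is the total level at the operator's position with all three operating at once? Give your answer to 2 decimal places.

Uncorrelated sources add in intensity (power), not in dB.
L_total = 10·log₁₀(10^(95.1/10) + 10^(90.6/10) + 10^(93.0/10)) = 10·log₁₀(6379000000) = 98.05 dB SPL.

98.05 dB SPL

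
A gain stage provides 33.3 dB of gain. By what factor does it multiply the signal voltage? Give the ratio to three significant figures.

46.2

Voltage ratio = 10^(dB/20).
10^(33.3/20) = 10^(1.665) = 46.2.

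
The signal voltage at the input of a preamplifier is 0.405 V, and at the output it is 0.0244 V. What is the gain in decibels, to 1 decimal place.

-24.4 dB

Voltage ratio → dB uses the 20·log₁₀ form:
20·log₁₀(0.0244/0.405) = 20·log₁₀(0.06025) = -24.4 dB.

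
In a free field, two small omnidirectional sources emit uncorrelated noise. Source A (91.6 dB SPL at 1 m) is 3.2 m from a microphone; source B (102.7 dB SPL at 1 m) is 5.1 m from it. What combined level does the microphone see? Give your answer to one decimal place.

89.3 dB SPL

At the listener: L_A = 91.6 − 20·log₁₀(3.2) = 81.50 dB; L_B = 102.7 − 20·log₁₀(5.1) = 88.55 dB.
Combined: 10·log₁₀(10^(81.50/10)+10^(88.55/10)) = 89.3 dB SPL.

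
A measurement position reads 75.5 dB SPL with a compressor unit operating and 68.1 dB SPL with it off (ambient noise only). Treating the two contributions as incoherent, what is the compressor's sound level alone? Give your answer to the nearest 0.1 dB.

Remove the background by subtracting linear intensities:
L_src = 10·log₁₀(10^(75.5/10) − 10^(68.1/10)) = 10·log₁₀(29020000) = 74.6 dB SPL.

74.6 dB SPL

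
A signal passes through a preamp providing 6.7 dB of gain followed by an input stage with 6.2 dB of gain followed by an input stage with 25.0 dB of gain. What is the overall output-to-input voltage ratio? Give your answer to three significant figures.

Net gain = 6.7 + 6.2 + 25.0 = 37.9 dB.
Voltage ratio = 10^(37.9/20) = 78.5.

78.5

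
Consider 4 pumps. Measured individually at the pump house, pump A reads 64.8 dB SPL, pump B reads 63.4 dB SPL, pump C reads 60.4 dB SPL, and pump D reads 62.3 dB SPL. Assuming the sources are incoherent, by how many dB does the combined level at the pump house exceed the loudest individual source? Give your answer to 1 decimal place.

Uncorrelated sources add in intensity (power), not in dB.
L_total = 10·log₁₀(10^(64.8/10) + 10^(63.4/10) + 10^(60.4/10) + 10^(62.3/10)) = 69.03 dB SPL.
Excess over the loudest (64.8 dB): 69.03 − 64.8 = 4.2 dB.

4.2 dB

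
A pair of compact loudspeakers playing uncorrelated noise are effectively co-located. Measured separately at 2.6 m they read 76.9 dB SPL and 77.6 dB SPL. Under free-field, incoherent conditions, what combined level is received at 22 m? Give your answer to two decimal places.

61.73 dB SPL

Combined at 2.6 m: 10·log₁₀(10^(76.9/10)+10^(77.6/10)) = 80.274 dB SPL.
Then apply −20·log₁₀(22/2.6) = -18.549 dB → 61.73 dB SPL.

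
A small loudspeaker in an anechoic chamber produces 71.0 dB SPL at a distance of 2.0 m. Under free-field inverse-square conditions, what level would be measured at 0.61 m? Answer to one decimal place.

Inverse-square spreading gives ΔL = −20·log₁₀(d₂/d₁).
ΔL = −20·log₁₀(0.61/2.0) = 10.31 dB, so L₂ = 71.0 + (10.31) = 81.3 dB SPL.

81.3 dB SPL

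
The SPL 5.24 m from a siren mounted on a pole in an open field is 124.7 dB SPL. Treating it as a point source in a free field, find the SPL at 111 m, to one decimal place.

Free-field point source: level drops by 20·log₁₀ of the distance ratio.
ΔL = −20·log₁₀(111/5.24) = -26.52 dB, so L₂ = 124.7 + (-26.52) = 98.2 dB SPL.

98.2 dB SPL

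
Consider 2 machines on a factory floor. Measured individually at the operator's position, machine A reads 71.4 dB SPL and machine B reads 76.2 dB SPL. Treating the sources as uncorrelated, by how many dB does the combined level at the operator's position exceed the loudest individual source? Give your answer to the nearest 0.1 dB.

Incoherent sources sum as intensities:
L_total = 10·log₁₀(10^(71.4/10) + 10^(76.2/10)) = 77.44 dB SPL.
Excess over the loudest (76.2 dB): 77.44 − 76.2 = 1.2 dB.

1.2 dB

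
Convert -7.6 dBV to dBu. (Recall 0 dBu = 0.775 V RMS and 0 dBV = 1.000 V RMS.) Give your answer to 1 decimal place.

-5.4 dBu

The offset between the scales is 20·log₁₀(0.775/1.000) = −2.214 dB.
So dBu = -7.6 + 2.214 = -5.4 dBu.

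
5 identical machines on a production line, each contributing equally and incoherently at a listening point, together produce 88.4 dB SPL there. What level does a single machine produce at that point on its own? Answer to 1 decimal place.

5 equal incoherent sources add 10·log₁₀(5) = 6.99 dB over one source.
L_one = 88.4 − 6.99 = 81.4 dB SPL.

81.4 dB SPL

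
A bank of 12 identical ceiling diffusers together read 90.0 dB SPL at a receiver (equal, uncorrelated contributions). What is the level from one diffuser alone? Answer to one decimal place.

79.2 dB SPL

12 equal incoherent sources add 10·log₁₀(12) = 10.79 dB over one source.
L_one = 90.0 − 10.79 = 79.2 dB SPL.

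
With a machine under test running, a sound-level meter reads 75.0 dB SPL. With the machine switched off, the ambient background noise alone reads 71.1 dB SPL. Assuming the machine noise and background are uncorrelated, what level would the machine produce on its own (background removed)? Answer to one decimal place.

Remove the background by subtracting linear intensities:
L_src = 10·log₁₀(10^(75.0/10) − 10^(71.1/10)) = 10·log₁₀(18740000) = 72.7 dB SPL.

72.7 dB SPL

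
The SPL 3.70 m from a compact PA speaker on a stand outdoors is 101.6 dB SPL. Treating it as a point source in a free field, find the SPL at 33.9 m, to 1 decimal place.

For a point source in a free field, ΔL = −20·log₁₀(d₂/d₁).
ΔL = −20·log₁₀(33.9/3.70) = -19.24 dB, so L₂ = 101.6 + (-19.24) = 82.4 dB SPL.

82.4 dB SPL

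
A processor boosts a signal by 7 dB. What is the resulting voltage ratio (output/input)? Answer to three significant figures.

Voltage ratio = 10^(dB/20).
10^(7/20) = 10^(0.3500) = 2.24.

2.24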